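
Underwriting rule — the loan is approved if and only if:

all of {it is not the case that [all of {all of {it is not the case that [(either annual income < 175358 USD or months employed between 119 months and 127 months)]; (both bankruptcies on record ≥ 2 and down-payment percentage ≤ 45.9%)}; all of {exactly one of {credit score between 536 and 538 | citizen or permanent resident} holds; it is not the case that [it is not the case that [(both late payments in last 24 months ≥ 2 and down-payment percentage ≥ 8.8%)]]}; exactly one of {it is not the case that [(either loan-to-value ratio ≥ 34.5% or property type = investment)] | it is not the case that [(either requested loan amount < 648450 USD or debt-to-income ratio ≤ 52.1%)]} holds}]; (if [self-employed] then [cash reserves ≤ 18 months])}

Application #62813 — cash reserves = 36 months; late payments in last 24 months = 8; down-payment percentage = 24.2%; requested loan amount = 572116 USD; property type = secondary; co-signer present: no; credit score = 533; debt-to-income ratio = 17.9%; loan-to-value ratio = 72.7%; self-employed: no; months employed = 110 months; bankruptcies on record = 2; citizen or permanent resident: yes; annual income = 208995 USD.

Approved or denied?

Approved

Atomic conditions:
  annual income < 175358 USD: 208995 < 175358 is false
  months employed between 119 months and 127 months: 110 in [119, 127] is false
  bankruptcies on record ≥ 2: 2 ≥ 2 is true
  down-payment percentage ≤ 45.9%: 24.2 ≤ 45.9 is true
  credit score between 536 and 538: 533 in [536, 538] is false
  citizen or permanent resident: yes → true
  late payments in last 24 months ≥ 2: 8 ≥ 2 is true
  down-payment percentage ≥ 8.8%: 24.2 ≥ 8.8 is true
  loan-to-value ratio ≥ 34.5%: 72.7 ≥ 34.5 is true
  property type = investment: secondary == investment is false
  requested loan amount < 648450 USD: 572116 < 648450 is true
  debt-to-income ratio ≤ 52.1%: 17.9 ≤ 52.1 is true
  self-employed: no → false
  cash reserves ≤ 18 months: 36 ≤ 18 is false
Combine:
[1.1.1.1.1] false OR false = false
[1.1.1.1] NOT false = true
[1.1.1.2] true AND true = true
[1.1.1] true AND true = true
[1.1.2.1] exactly-one(false, true) = true
[1.1.2.2.1.1] true AND true = true
[1.1.2.2.1] NOT true = false
[1.1.2.2] NOT false = true
[1.1.2] true AND true = true
[1.1.3.1.1] true OR false = true
[1.1.3.1] NOT true = false
[1.1.3.2.1] true OR true = true
[1.1.3.2] NOT true = false
[1.1.3] exactly-one(false, false) = false
[1.1] true AND true AND false = false
[1] NOT false = true
[2] false → false (antecedent false ⇒ implication holds) = true
[root] true AND true = true
Overall: true → approved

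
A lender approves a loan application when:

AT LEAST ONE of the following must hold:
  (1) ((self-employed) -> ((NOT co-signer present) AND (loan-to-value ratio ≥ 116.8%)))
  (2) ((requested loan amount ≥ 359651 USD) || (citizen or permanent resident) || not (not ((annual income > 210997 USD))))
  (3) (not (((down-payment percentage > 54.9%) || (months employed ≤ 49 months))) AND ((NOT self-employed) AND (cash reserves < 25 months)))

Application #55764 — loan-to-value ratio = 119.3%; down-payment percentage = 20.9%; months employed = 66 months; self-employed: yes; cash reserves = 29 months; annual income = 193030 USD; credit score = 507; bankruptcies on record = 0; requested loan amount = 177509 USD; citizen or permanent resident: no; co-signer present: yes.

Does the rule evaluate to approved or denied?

Atomic conditions:
  self-employed: yes → true
  NOT co-signer present: yes → false
  loan-to-value ratio ≥ 116.8%: 119.3 ≥ 116.8 is true
  requested loan amount ≥ 359651 USD: 177509 ≥ 359651 is false
  citizen or permanent resident: no → false
  annual income > 210997 USD: 193030 > 210997 is false
  down-payment percentage > 54.9%: 20.9 > 54.9 is false
  months employed ≤ 49 months: 66 ≤ 49 is false
  NOT self-employed: yes → false
  cash reserves < 25 months: 29 < 25 is false
Combine:
[1.2] false AND true = false
[1] true → false = false
[2.3.1] NOT false = true
[2.3] NOT true = false
[2] false OR false OR false = false
[3.1.1] false OR false = false
[3.1] NOT false = true
[3.2] false AND false = false
[3] true AND false = false
[root] false OR false OR false = false
Overall: false → denied

Denied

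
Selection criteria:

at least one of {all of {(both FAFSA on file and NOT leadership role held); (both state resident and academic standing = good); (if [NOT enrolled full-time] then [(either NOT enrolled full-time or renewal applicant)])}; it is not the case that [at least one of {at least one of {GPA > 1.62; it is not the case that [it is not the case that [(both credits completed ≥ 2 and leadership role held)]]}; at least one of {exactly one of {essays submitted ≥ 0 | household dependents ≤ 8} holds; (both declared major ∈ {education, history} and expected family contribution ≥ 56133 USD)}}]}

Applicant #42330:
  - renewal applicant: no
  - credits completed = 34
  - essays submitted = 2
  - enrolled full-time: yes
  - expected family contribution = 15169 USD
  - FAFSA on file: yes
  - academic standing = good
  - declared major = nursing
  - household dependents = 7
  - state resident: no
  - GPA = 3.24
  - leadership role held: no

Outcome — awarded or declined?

Atomic conditions:
  FAFSA on file: yes → true
  NOT leadership role held: no → true
  state resident: no → false
  academic standing = good: good == good is true
  NOT enrolled full-time: yes → false
  renewal applicant: no → false
  GPA > 1.62: 3.24 > 1.62 is true
  credits completed ≥ 2: 34 ≥ 2 is true
  leadership role held: no → false
  essays submitted ≥ 0: 2 ≥ 0 is true
  household dependents ≤ 8: 7 ≤ 8 is true
  declared major ∈ {education, history}: nursing is not in the set → false
  expected family contribution ≥ 56133 USD: 15169 ≥ 56133 is false
Combine:
[1.1] true AND true = true
[1.2] false AND true = false
[1.3.2] false OR false = false
[1.3] false → false (antecedent false ⇒ implication holds) = true
[1] true AND false AND true = false
[2.1.1.2.1.1] true AND false = false
[2.1.1.2.1] NOT false = true
[2.1.1.2] NOT true = false
[2.1.1] true OR false = true
[2.1.2.1] exactly-one(true, true) = false
[2.1.2.2] false AND false = false
[2.1.2] false OR false = false
[2.1] true OR false = true
[2] NOT true = false
[root] false OR false = false
Overall: false → declined

Declined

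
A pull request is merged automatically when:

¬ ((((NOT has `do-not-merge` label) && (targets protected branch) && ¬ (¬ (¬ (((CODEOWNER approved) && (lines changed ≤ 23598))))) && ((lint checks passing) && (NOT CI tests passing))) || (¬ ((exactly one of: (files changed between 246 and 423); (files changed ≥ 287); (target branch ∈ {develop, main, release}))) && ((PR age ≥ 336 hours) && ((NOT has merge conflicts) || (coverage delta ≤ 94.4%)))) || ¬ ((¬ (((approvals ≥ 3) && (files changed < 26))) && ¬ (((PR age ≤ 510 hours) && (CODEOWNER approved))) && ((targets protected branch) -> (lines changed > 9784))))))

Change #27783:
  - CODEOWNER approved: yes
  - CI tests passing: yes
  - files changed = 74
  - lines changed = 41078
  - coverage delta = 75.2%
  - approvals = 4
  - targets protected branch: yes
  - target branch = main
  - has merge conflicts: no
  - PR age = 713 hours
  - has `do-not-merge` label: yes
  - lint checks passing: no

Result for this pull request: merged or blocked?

Atomic conditions:
  NOT has `do-not-merge` label: yes → false
  targets protected branch: yes → true
  CODEOWNER approved: yes → true
  lines changed ≤ 23598: 41078 ≤ 23598 is false
  lint checks passing: no → false
  NOT CI tests passing: yes → false
  files changed between 246 and 423: 74 in [246, 423] is false
  files changed ≥ 287: 74 ≥ 287 is false
  target branch ∈ {develop, main, release}: main is in the set → true
  PR age ≥ 336 hours: 713 ≥ 336 is true
  NOT has merge conflicts: no → true
  coverage delta ≤ 94.4%: 75.2 ≤ 94.4 is true
  approvals ≥ 3: 4 ≥ 3 is true
  files changed < 26: 74 < 26 is false
  PR age ≤ 510 hours: 713 ≤ 510 is false
  lines changed > 9784: 41078 > 9784 is true
Combine:
[1.1.3.1.1.1] true AND false = false
[1.1.3.1.1] NOT false = true
[1.1.3.1] NOT true = false
[1.1.3] NOT false = true
[1.1.4] false AND false = false
[1.1] false AND true AND true AND false = false
[1.2.1.1] exactly-one(false, false, true) = true
[1.2.1] NOT true = false
[1.2.2.2] true OR true = true
[1.2.2] true AND true = true
[1.2] false AND true = false
[1.3.1.1.1] true AND false = false
[1.3.1.1] NOT false = true
[1.3.1.2.1] false AND true = false
[1.3.1.2] NOT false = true
[1.3.1.3] true → true = true
[1.3.1] true AND true AND true = true
[1.3] NOT true = false
[1] false OR false OR false = false
[root] NOT false = true
Overall: true → merged

Merged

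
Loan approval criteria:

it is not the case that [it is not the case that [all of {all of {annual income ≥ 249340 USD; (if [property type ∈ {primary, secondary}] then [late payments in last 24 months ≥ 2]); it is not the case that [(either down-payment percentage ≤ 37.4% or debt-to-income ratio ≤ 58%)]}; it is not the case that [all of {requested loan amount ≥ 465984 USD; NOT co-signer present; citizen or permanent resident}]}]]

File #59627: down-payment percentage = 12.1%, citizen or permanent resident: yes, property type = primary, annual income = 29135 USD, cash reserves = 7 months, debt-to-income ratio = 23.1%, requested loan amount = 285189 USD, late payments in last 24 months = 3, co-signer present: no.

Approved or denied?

Denied

Atomic conditions:
  annual income ≥ 249340 USD: 29135 ≥ 249340 is false
  property type ∈ {primary, secondary}: primary is in the set → true
  late payments in last 24 months ≥ 2: 3 ≥ 2 is true
  down-payment percentage ≤ 37.4%: 12.1 ≤ 37.4 is true
  debt-to-income ratio ≤ 58%: 23.1 ≤ 58 is true
  requested loan amount ≥ 465984 USD: 285189 ≥ 465984 is false
  NOT co-signer present: no → true
  citizen or permanent resident: yes → true
Combine:
[1.1.1.2] true → true = true
[1.1.1.3.1] true OR true = true
[1.1.1.3] NOT true = false
[1.1.1] false AND true AND false = false
[1.1.2.1] false AND true AND true = false
[1.1.2] NOT false = true
[1.1] false AND true = false
[1] NOT false = true
[root] NOT true = false
Overall: false → denied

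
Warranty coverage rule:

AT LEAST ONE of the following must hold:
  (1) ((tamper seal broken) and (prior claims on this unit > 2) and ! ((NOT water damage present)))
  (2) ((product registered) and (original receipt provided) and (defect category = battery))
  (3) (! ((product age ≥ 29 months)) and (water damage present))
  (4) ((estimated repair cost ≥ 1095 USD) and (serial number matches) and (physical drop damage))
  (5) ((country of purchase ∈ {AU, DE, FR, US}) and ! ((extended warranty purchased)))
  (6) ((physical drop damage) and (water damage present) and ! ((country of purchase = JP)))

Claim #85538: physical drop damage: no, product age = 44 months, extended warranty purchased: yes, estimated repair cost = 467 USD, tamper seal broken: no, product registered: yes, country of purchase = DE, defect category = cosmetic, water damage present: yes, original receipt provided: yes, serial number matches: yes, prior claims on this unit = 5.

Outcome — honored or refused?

Refused

Atomic conditions:
  tamper seal broken: no → false
  prior claims on this unit > 2: 5 > 2 is true
  NOT water damage present: yes → false
  product registered: yes → true
  original receipt provided: yes → true
  defect category = battery: cosmetic == battery is false
  product age ≥ 29 months: 44 ≥ 29 is true
  water damage present: yes → true
  estimated repair cost ≥ 1095 USD: 467 ≥ 1095 is false
  serial number matches: yes → true
  physical drop damage: no → false
  country of purchase ∈ {AU, DE, FR, US}: DE is in the set → true
  extended warranty purchased: yes → true
  country of purchase = JP: DE == JP is false
Combine:
[1.3] NOT false = true
[1] false AND true AND true = false
[2] true AND true AND false = false
[3.1] NOT true = false
[3] false AND true = false
[4] false AND true AND false = false
[5.2] NOT true = false
[5] true AND false = false
[6.3] NOT false = true
[6] false AND true AND true = false
[root] false OR false OR false OR false OR false OR false = false
Overall: false → refused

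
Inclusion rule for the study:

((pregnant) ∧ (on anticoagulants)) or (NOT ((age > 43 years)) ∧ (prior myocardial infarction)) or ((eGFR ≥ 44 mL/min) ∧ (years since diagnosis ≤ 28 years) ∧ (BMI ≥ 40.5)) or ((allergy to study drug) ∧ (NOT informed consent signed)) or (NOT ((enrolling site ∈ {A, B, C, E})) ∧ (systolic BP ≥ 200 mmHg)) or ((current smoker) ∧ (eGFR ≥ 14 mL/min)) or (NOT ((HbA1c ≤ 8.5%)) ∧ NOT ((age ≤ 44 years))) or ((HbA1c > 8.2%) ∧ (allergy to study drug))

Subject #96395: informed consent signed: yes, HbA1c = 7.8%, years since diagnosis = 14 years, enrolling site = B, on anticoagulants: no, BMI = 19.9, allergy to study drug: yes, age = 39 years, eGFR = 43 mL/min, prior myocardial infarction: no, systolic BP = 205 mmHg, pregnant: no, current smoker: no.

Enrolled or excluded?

Atomic conditions:
  pregnant: no → false
  on anticoagulants: no → false
  age > 43 years: 39 > 43 is false
  prior myocardial infarction: no → false
  eGFR ≥ 44 mL/min: 43 ≥ 44 is false
  years since diagnosis ≤ 28 years: 14 ≤ 28 is true
  BMI ≥ 40.5: 19.9 ≥ 40.5 is false
  allergy to study drug: yes → true
  NOT informed consent signed: yes → false
  enrolling site ∈ {A, B, C, E}: B is in the set → true
  systolic BP ≥ 200 mmHg: 205 ≥ 200 is true
  current smoker: no → false
  eGFR ≥ 14 mL/min: 43 ≥ 14 is true
  HbA1c ≤ 8.5%: 7.8 ≤ 8.5 is true
  age ≤ 44 years: 39 ≤ 44 is true
  HbA1c > 8.2%: 7.8 > 8.2 is false
Combine:
[1] false AND false = false
[2.1] NOT false = true
[2] true AND false = false
[3] false AND true AND false = false
[4] true AND false = false
[5.1] NOT true = false
[5] false AND true = false
[6] false AND true = false
[7.1] NOT true = false
[7.2] NOT true = false
[7] false AND false = false
[8] false AND true = false
[root] false OR false OR false OR false OR false OR false OR false OR false = false
Overall: false → excluded

Excluded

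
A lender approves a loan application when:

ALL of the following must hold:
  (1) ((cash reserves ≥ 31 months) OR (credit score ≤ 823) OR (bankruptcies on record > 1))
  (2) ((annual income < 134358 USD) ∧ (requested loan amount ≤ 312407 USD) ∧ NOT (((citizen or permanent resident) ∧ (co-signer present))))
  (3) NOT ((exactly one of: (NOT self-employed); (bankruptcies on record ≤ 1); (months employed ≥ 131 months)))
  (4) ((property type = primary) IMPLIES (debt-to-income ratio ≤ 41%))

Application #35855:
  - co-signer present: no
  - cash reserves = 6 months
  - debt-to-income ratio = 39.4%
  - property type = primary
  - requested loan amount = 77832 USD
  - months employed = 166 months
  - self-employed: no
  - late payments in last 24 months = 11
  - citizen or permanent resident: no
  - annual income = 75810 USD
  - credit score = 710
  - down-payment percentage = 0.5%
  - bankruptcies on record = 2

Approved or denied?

Atomic conditions:
  cash reserves ≥ 31 months: 6 ≥ 31 is false
  credit score ≤ 823: 710 ≤ 823 is true
  bankruptcies on record > 1: 2 > 1 is true
  annual income < 134358 USD: 75810 < 134358 is true
  requested loan amount ≤ 312407 USD: 77832 ≤ 312407 is true
  citizen or permanent resident: no → false
  co-signer present: no → false
  NOT self-employed: no → true
  bankruptcies on record ≤ 1: 2 ≤ 1 is false
  months employed ≥ 131 months: 166 ≥ 131 is true
  property type = primary: primary == primary is true
  debt-to-income ratio ≤ 41%: 39.4 ≤ 41 is true
Combine:
[1] false OR true OR true = true
[2.3.1] false AND false = false
[2.3] NOT false = true
[2] true AND true AND true = true
[3.1] exactly-one(true, false, true) = false
[3] NOT false = true
[4] true → true = true
[root] true AND true AND true AND true = true
Overall: true → approved

Approved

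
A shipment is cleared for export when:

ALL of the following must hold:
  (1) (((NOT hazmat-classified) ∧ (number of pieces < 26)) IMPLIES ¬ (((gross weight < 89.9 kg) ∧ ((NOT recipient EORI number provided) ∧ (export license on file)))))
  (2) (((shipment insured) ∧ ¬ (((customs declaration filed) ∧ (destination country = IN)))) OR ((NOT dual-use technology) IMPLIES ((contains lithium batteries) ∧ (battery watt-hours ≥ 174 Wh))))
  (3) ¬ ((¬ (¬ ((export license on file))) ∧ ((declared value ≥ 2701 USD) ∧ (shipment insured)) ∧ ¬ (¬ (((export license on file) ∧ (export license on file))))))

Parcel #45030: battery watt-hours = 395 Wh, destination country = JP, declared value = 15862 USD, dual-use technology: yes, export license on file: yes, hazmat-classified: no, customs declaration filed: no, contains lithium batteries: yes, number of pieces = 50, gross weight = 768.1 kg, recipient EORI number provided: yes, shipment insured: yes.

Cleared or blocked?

Atomic conditions:
  NOT hazmat-classified: no → true
  number of pieces < 26: 50 < 26 is false
  gross weight < 89.9 kg: 768.1 < 89.9 is false
  NOT recipient EORI number provided: yes → false
  export license on file: yes → true
  shipment insured: yes → true
  customs declaration filed: no → false
  destination country = IN: JP == IN is false
  NOT dual-use technology: yes → false
  contains lithium batteries: yes → true
  battery watt-hours ≥ 174 Wh: 395 ≥ 174 is true
  declared value ≥ 2701 USD: 15862 ≥ 2701 is true
Combine:
[1.1] true AND false = false
[1.2.1.2] false AND true = false
[1.2.1] false AND false = false
[1.2] NOT false = true
[1] false → true (antecedent false ⇒ implication holds) = true
[2.1.2.1] false AND false = false
[2.1.2] NOT false = true
[2.1] true AND true = true
[2.2.2] true AND true = true
[2.2] false → true (antecedent false ⇒ implication holds) = true
[2] true OR true = true
[3.1.1.1] NOT true = false
[3.1.1] NOT false = true
[3.1.2] true AND true = true
[3.1.3.1.1] true AND true = true
[3.1.3.1] NOT true = false
[3.1.3] NOT false = true
[3.1] true AND true AND true = true
[3] NOT true = false
[root] true AND true AND false = false
Overall: false → blocked

Blocked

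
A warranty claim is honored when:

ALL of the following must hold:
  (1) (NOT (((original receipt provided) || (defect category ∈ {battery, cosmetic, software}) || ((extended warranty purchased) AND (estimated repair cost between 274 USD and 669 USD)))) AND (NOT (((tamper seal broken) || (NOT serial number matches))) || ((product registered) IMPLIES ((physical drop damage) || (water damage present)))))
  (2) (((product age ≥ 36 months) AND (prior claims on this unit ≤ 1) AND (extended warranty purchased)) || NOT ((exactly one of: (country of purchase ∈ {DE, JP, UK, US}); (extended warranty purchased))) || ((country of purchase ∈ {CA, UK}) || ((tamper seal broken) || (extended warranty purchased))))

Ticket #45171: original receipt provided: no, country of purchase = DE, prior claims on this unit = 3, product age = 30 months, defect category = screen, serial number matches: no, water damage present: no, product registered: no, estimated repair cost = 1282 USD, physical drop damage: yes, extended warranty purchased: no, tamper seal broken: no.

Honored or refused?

Refused

Atomic conditions:
  original receipt provided: no → false
  defect category ∈ {battery, cosmetic, software}: screen is not in the set → false
  extended warranty purchased: no → false
  estimated repair cost between 274 USD and 669 USD: 1282 in [274, 669] is false
  tamper seal broken: no → false
  NOT serial number matches: no → true
  product registered: no → false
  physical drop damage: yes → true
  water damage present: no → false
  product age ≥ 36 months: 30 ≥ 36 is false
  prior claims on this unit ≤ 1: 3 ≤ 1 is false
  country of purchase ∈ {DE, JP, UK, US}: DE is in the set → true
  country of purchase ∈ {CA, UK}: DE is not in the set → false
Combine:
[1.1.1.3] false AND false = false
[1.1.1] false OR false OR false = false
[1.1] NOT false = true
[1.2.1.1] false OR true = true
[1.2.1] NOT true = false
[1.2.2.2] true OR false = true
[1.2.2] false → true (antecedent false ⇒ implication holds) = true
[1.2] false OR true = true
[1] true AND true = true
[2.1] false AND false AND false = false
[2.2.1] exactly-one(true, false) = true
[2.2] NOT true = false
[2.3.2] false OR false = false
[2.3] false OR false = false
[2] false OR false OR false = false
[root] true AND false = false
Overall: false → refused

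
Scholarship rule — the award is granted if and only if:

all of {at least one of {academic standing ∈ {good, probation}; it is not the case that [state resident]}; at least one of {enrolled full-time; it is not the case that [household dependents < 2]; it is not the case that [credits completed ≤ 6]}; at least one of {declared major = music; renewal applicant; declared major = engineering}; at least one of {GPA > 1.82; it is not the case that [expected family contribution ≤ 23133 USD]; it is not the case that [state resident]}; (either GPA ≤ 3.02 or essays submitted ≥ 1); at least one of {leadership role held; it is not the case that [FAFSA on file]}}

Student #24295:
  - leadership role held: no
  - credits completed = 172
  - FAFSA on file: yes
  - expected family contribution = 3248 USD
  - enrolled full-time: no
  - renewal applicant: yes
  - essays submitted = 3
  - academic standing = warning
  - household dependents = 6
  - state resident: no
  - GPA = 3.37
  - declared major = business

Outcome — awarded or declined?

Declined

Atomic conditions:
  academic standing ∈ {good, probation}: warning is not in the set → false
  state resident: no → false
  enrolled full-time: no → false
  household dependents < 2: 6 < 2 is false
  credits completed ≤ 6: 172 ≤ 6 is false
  declared major = music: business == music is false
  renewal applicant: yes → true
  declared major = engineering: business == engineering is false
  GPA > 1.82: 3.37 > 1.82 is true
  expected family contribution ≤ 23133 USD: 3248 ≤ 23133 is true
  GPA ≤ 3.02: 3.37 ≤ 3.02 is false
  essays submitted ≥ 1: 3 ≥ 1 is true
  leadership role held: no → false
  FAFSA on file: yes → true
Combine:
[1.2] NOT false = true
[1] false OR true = true
[2.2] NOT false = true
[2.3] NOT false = true
[2] false OR true OR true = true
[3] false OR true OR false = true
[4.2] NOT true = false
[4.3] NOT false = true
[4] true OR false OR true = true
[5] false OR true = true
[6.2] NOT true = false
[6] false OR false = false
[root] true AND true AND true AND true AND true AND false = false
Overall: false → declined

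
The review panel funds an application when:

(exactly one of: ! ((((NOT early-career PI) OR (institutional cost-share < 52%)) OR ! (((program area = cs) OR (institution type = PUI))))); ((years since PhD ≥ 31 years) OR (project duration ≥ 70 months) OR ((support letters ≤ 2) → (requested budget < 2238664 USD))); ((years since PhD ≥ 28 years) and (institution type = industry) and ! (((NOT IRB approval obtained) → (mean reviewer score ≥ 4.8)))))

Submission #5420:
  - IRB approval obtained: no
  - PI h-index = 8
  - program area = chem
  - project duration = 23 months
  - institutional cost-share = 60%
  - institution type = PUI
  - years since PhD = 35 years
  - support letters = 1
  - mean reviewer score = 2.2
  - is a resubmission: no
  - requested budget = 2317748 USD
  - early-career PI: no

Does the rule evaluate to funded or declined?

Funded

Atomic conditions:
  NOT early-career PI: no → true
  institutional cost-share < 52%: 60 < 52 is false
  program area = cs: chem == cs is false
  institution type = PUI: PUI == PUI is true
  years since PhD ≥ 31 years: 35 ≥ 31 is true
  project duration ≥ 70 months: 23 ≥ 70 is false
  support letters ≤ 2: 1 ≤ 2 is true
  requested budget < 2238664 USD: 2317748 < 2238664 is false
  years since PhD ≥ 28 years: 35 ≥ 28 is true
  institution type = industry: PUI == industry is false
  NOT IRB approval obtained: no → true
  mean reviewer score ≥ 4.8: 2.2 ≥ 4.8 is false
Combine:
[1.1.1] true OR false = true
[1.1.2.1] false OR true = true
[1.1.2] NOT true = false
[1.1] true OR false = true
[1] NOT true = false
[2.3] true → false = false
[2] true OR false OR false = true
[3.3.1] true → false = false
[3.3] NOT false = true
[3] true AND false AND true = false
[root] exactly-one(false, true, false) = true
Overall: true → funded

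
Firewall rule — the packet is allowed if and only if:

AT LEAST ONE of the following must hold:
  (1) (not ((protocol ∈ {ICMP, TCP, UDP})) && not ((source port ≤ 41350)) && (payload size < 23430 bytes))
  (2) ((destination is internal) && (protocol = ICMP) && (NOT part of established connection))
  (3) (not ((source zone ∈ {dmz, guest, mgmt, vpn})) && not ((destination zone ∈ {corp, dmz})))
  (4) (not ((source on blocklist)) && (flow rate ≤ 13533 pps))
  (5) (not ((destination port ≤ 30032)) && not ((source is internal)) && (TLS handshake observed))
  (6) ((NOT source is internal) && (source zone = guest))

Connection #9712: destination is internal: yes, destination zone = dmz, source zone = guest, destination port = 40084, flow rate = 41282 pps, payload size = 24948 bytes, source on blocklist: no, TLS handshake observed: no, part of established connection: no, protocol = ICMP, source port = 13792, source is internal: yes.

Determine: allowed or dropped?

Atomic conditions:
  protocol ∈ {ICMP, TCP, UDP}: ICMP is in the set → true
  source port ≤ 41350: 13792 ≤ 41350 is true
  payload size < 23430 bytes: 24948 < 23430 is false
  destination is internal: yes → true
  protocol = ICMP: ICMP == ICMP is true
  NOT part of established connection: no → true
  source zone ∈ {dmz, guest, mgmt, vpn}: guest is in the set → true
  destination zone ∈ {corp, dmz}: dmz is in the set → true
  source on blocklist: no → false
  flow rate ≤ 13533 pps: 41282 ≤ 13533 is false
  destination port ≤ 30032: 40084 ≤ 30032 is false
  source is internal: yes → true
  TLS handshake observed: no → false
  NOT source is internal: yes → false
  source zone = guest: guest == guest is true
Combine:
[1.1] NOT true = false
[1.2] NOT true = false
[1] false AND false AND false = false
[2] true AND true AND true = true
[3.1] NOT true = false
[3.2] NOT true = false
[3] false AND false = false
[4.1] NOT false = true
[4] true AND false = false
[5.1] NOT false = true
[5.2] NOT true = false
[5] true AND false AND false = false
[6] false AND true = false
[root] false OR true OR false OR false OR false OR false = true
Overall: true → allowed

Allowed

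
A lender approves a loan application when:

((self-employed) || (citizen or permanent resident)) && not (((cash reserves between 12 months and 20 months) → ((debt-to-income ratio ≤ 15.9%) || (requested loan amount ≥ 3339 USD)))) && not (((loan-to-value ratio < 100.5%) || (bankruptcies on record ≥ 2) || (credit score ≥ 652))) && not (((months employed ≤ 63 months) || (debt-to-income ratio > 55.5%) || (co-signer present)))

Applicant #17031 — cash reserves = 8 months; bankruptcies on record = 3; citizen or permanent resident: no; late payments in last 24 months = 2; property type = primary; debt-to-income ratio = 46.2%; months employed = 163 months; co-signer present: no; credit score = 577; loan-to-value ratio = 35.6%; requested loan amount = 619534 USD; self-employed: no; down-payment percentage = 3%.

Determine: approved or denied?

Atomic conditions:
  self-employed: no → false
  citizen or permanent resident: no → false
  cash reserves between 12 months and 20 months: 8 in [12, 20] is false
  debt-to-income ratio ≤ 15.9%: 46.2 ≤ 15.9 is false
  requested loan amount ≥ 3339 USD: 619534 ≥ 3339 is true
  loan-to-value ratio < 100.5%: 35.6 < 100.5 is true
  bankruptcies on record ≥ 2: 3 ≥ 2 is true
  credit score ≥ 652: 577 ≥ 652 is false
  months employed ≤ 63 months: 163 ≤ 63 is false
  debt-to-income ratio > 55.5%: 46.2 > 55.5 is false
  co-signer present: no → false
Combine:
[1] false OR false = false
[2.1.2] false OR true = true
[2.1] false → true (antecedent false ⇒ implication holds) = true
[2] NOT true = false
[3.1] true OR true OR false = true
[3] NOT true = false
[4.1] false OR false OR false = false
[4] NOT false = true
[root] false AND false AND false AND true = false
Overall: false → denied

Denied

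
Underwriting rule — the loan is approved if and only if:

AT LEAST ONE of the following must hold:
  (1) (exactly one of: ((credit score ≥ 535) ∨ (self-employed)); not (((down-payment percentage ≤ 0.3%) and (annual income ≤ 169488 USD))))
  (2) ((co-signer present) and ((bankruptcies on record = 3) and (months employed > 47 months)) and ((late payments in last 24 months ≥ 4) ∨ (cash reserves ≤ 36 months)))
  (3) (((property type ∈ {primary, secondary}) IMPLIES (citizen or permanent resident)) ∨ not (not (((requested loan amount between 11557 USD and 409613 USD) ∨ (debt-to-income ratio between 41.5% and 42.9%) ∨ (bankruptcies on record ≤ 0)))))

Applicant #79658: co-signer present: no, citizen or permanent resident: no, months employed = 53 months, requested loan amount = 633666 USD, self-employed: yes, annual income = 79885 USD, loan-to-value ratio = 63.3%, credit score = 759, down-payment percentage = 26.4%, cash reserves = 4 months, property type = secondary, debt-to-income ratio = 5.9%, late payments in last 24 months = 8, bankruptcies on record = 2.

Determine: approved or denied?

Atomic conditions:
  credit score ≥ 535: 759 ≥ 535 is true
  self-employed: yes → true
  down-payment percentage ≤ 0.3%: 26.4 ≤ 0.3 is false
  annual income ≤ 169488 USD: 79885 ≤ 169488 is true
  co-signer present: no → false
  bankruptcies on record = 3: 2 == 3 is false
  months employed > 47 months: 53 > 47 is true
  late payments in last 24 months ≥ 4: 8 ≥ 4 is true
  cash reserves ≤ 36 months: 4 ≤ 36 is true
  property type ∈ {primary, secondary}: secondary is in the set → true
  citizen or permanent resident: no → false
  requested loan amount between 11557 USD and 409613 USD: 633666 in [11557, 409613] is false
  debt-to-income ratio between 41.5% and 42.9%: 5.9 in [41.5, 42.9] is false
  bankruptcies on record ≤ 0: 2 ≤ 0 is false
Combine:
[1.1] true OR true = true
[1.2.1] false AND true = false
[1.2] NOT false = true
[1] exactly-one(true, true) = false
[2.2] false AND true = false
[2.3] true OR true = true
[2] false AND false AND true = false
[3.1] true → false = false
[3.2.1.1] false OR false OR false = false
[3.2.1] NOT false = true
[3.2] NOT true = false
[3] false OR false = false
[root] false OR false OR false = false
Overall: false → denied

Denied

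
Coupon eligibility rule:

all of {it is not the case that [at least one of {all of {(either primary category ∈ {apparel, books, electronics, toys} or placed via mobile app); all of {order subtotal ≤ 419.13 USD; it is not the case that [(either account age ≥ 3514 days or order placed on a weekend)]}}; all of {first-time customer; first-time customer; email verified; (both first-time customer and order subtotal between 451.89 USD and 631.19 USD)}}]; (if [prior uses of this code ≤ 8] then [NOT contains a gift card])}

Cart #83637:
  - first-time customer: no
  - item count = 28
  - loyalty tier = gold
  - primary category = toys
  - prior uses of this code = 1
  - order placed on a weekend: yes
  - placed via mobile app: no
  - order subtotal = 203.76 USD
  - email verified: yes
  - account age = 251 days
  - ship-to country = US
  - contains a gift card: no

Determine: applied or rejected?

Applied

Atomic conditions:
  primary category ∈ {apparel, books, electronics, toys}: toys is in the set → true
  placed via mobile app: no → false
  order subtotal ≤ 419.13 USD: 203.76 ≤ 419.13 is true
  account age ≥ 3514 days: 251 ≥ 3514 is false
  order placed on a weekend: yes → true
  first-time customer: no → false
  email verified: yes → true
  order subtotal between 451.89 USD and 631.19 USD: 203.76 in [451.89, 631.19] is false
  prior uses of this code ≤ 8: 1 ≤ 8 is true
  NOT contains a gift card: no → true
Combine:
[1.1.1.1] true OR false = true
[1.1.1.2.2.1] false OR true = true
[1.1.1.2.2] NOT true = false
[1.1.1.2] true AND false = false
[1.1.1] true AND false = false
[1.1.2.4] false AND false = false
[1.1.2] false AND false AND true AND false = false
[1.1] false OR false = false
[1] NOT false = true
[2] true → true = true
[root] true AND true = true
Overall: true → applied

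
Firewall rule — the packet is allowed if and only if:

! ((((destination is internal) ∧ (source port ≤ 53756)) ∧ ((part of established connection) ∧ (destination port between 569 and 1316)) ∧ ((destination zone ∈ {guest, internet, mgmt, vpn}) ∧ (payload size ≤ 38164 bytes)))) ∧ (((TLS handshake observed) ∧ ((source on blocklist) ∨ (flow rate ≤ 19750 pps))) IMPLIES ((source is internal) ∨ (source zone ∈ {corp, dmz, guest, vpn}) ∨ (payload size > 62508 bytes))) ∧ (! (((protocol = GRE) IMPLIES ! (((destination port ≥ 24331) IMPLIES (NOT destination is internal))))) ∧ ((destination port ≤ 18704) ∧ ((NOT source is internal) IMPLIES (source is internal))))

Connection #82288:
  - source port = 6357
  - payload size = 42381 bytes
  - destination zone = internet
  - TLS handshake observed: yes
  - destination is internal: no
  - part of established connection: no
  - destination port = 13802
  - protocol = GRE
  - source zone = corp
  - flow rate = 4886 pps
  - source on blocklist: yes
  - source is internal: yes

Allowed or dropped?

Allowed

Atomic conditions:
  destination is internal: no → false
  source port ≤ 53756: 6357 ≤ 53756 is true
  part of established connection: no → false
  destination port between 569 and 1316: 13802 in [569, 1316] is false
  destination zone ∈ {guest, internet, mgmt, vpn}: internet is in the set → true
  payload size ≤ 38164 bytes: 42381 ≤ 38164 is false
  TLS handshake observed: yes → true
  source on blocklist: yes → true
  flow rate ≤ 19750 pps: 4886 ≤ 19750 is true
  source is internal: yes → true
  source zone ∈ {corp, dmz, guest, vpn}: corp is in the set → true
  payload size > 62508 bytes: 42381 > 62508 is false
  protocol = GRE: GRE == GRE is true
  destination port ≥ 24331: 13802 ≥ 24331 is false
  NOT destination is internal: no → true
  destination port ≤ 18704: 13802 ≤ 18704 is true
  NOT source is internal: yes → false
Combine:
[1.1.1] false AND true = false
[1.1.2] false AND false = false
[1.1.3] true AND false = false
[1.1] false AND false AND false = false
[1] NOT false = true
[2.1.2] true OR true = true
[2.1] true AND true = true
[2.2] true OR true OR false = true
[2] true → true = true
[3.1.1.2.1] false → true (antecedent false ⇒ implication holds) = true
[3.1.1.2] NOT true = false
[3.1.1] true → false = false
[3.1] NOT false = true
[3.2.2] false → true (antecedent false ⇒ implication holds) = true
[3.2] true AND true = true
[3] true AND true = true
[root] true AND true AND true = true
Overall: true → allowed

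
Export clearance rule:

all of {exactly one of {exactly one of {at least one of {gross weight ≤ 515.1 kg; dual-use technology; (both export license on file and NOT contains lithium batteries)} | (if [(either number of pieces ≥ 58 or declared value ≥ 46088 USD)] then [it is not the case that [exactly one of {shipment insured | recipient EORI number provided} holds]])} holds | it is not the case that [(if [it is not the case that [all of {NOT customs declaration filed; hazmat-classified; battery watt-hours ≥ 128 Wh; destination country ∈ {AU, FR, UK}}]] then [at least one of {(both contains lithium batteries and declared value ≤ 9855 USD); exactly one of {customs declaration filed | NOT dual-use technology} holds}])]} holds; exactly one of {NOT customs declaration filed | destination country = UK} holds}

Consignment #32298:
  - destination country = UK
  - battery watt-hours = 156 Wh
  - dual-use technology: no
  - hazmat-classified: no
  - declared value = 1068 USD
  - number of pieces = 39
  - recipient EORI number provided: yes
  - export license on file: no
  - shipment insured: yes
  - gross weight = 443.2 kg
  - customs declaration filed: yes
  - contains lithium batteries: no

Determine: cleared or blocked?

Cleared

Atomic conditions:
  gross weight ≤ 515.1 kg: 443.2 ≤ 515.1 is true
  dual-use technology: no → false
  export license on file: no → false
  NOT contains lithium batteries: no → true
  number of pieces ≥ 58: 39 ≥ 58 is false
  declared value ≥ 46088 USD: 1068 ≥ 46088 is false
  shipment insured: yes → true
  recipient EORI number provided: yes → true
  NOT customs declaration filed: yes → false
  hazmat-classified: no → false
  battery watt-hours ≥ 128 Wh: 156 ≥ 128 is true
  destination country ∈ {AU, FR, UK}: UK is in the set → true
  contains lithium batteries: no → false
  declared value ≤ 9855 USD: 1068 ≤ 9855 is true
  customs declaration filed: yes → true
  NOT dual-use technology: no → true
  destination country = UK: UK == UK is true
Combine:
[1.1.1.3] false AND true = false
[1.1.1] true OR false OR false = true
[1.1.2.1] false OR false = false
[1.1.2.2.1] exactly-one(true, true) = false
[1.1.2.2] NOT false = true
[1.1.2] false → true (antecedent false ⇒ implication holds) = true
[1.1] exactly-one(true, true) = false
[1.2.1.1.1] false AND false AND true AND true = false
[1.2.1.1] NOT false = true
[1.2.1.2.1] false AND true = false
[1.2.1.2.2] exactly-one(true, true) = false
[1.2.1.2] false OR false = false
[1.2.1] true → false = false
[1.2] NOT false = true
[1] exactly-one(false, true) = true
[2] exactly-one(false, true) = true
[root] true AND true = true
Overall: true → cleared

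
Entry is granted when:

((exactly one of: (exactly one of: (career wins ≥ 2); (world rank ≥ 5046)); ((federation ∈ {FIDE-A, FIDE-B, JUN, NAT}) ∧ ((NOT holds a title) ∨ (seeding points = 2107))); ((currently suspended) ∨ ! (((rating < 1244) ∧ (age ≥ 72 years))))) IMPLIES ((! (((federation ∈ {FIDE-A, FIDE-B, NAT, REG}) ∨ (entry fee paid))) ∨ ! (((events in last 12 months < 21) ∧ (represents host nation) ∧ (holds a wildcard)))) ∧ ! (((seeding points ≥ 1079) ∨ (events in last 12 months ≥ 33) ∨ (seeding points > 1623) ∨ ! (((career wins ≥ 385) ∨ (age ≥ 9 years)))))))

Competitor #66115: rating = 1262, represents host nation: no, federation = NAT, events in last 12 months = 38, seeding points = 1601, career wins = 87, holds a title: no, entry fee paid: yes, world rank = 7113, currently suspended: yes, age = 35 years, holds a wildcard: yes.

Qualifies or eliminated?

Qualifies

Atomic conditions:
  career wins ≥ 2: 87 ≥ 2 is true
  world rank ≥ 5046: 7113 ≥ 5046 is true
  federation ∈ {FIDE-A, FIDE-B, JUN, NAT}: NAT is in the set → true
  NOT holds a title: no → true
  seeding points = 2107: 1601 == 2107 is false
  currently suspended: yes → true
  rating < 1244: 1262 < 1244 is false
  age ≥ 72 years: 35 ≥ 72 is false
  federation ∈ {FIDE-A, FIDE-B, NAT, REG}: NAT is in the set → true
  entry fee paid: yes → true
  events in last 12 months < 21: 38 < 21 is false
  represents host nation: no → false
  holds a wildcard: yes → true
  seeding points ≥ 1079: 1601 ≥ 1079 is true
  events in last 12 months ≥ 33: 38 ≥ 33 is true
  seeding points > 1623: 1601 > 1623 is false
  career wins ≥ 385: 87 ≥ 385 is false
  age ≥ 9 years: 35 ≥ 9 is true
Combine:
[1.1] exactly-one(true, true) = false
[1.2.2] true OR false = true
[1.2] true AND true = true
[1.3.2.1] false AND false = false
[1.3.2] NOT false = true
[1.3] true OR true = true
[1] exactly-one(false, true, true) = false
[2.1.1.1] true OR true = true
[2.1.1] NOT true = false
[2.1.2.1] false AND false AND true = false
[2.1.2] NOT false = true
[2.1] false OR true = true
[2.2.1.4.1] false OR true = true
[2.2.1.4] NOT true = false
[2.2.1] true OR true OR false OR false = true
[2.2] NOT true = false
[2] true AND false = false
[root] false → false (antecedent false ⇒ implication holds) = true
Overall: true → qualifies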